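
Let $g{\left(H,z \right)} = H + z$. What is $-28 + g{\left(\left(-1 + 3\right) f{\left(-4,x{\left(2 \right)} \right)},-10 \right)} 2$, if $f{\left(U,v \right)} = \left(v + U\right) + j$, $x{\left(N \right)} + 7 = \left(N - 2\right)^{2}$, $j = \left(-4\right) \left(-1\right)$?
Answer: $-76$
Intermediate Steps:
$j = 4$
$x{\left(N \right)} = -7 + \left(-2 + N\right)^{2}$ ($x{\left(N \right)} = -7 + \left(N - 2\right)^{2} = -7 + \left(-2 + N\right)^{2}$)
$f{\left(U,v \right)} = 4 + U + v$ ($f{\left(U,v \right)} = \left(v + U\right) + 4 = \left(U + v\right) + 4 = 4 + U + v$)
$-28 + g{\left(\left(-1 + 3\right) f{\left(-4,x{\left(2 \right)} \right)},-10 \right)} 2 = -28 + \left(\left(-1 + 3\right) \left(4 - 4 - \left(7 - \left(-2 + 2\right)^{2}\right)\right) - 10\right) 2 = -28 + \left(2 \left(4 - 4 - \left(7 - 0^{2}\right)\right) - 10\right) 2 = -28 + \left(2 \left(4 - 4 + \left(-7 + 0\right)\right) - 10\right) 2 = -28 + \left(2 \left(4 - 4 - 7\right) - 10\right) 2 = -28 + \left(2 \left(-7\right) - 10\right) 2 = -28 + \left(-14 - 10\right) 2 = -28 - 48 = -76$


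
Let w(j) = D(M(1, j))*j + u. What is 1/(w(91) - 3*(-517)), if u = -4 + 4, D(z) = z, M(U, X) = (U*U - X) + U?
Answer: -1/6548 ≈ -0.00015272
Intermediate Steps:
M(U, X) = U + U² - X (M(U, X) = (U² - X) + U = U + U² - X)
u = 0
w(j) = j*(2 - j) (w(j) = (1 + 1² - j)*j + 0 = (1 + 1 - j)*j + 0 = (2 - j)*j + 0 = j*(2 - j) + 0 = j*(2 - j))
1/(w(91) - 3*(-517)) = 1/(91*(2 - 1*91) - 3*(-517)) = 1/(91*(2 - 91) + 1551) = 1/(91*(-89) + 1551) = 1/(-8099 + 1551) = 1/(-6548) = -1/6548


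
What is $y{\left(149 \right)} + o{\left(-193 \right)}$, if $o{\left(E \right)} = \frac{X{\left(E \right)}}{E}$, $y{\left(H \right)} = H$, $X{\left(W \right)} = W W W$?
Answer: $37398$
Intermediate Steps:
$X{\left(W \right)} = W^{3}$ ($X{\left(W \right)} = W^{2} W = W^{3}$)
$o{\left(E \right)} = E^{2}$ ($o{\left(E \right)} = \frac{E^{3}}{E} = E^{2}$)
$y{\left(149 \right)} + o{\left(-193 \right)} = 149 + \left(-193\right)^{2} = 149 + 37249 = 37398$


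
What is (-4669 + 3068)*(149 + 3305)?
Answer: -5529854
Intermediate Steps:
(-4669 + 3068)*(149 + 3305) = -1601*3454 = -5529854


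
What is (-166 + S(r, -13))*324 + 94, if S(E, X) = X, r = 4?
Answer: -57902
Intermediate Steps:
(-166 + S(r, -13))*324 + 94 = (-166 - 13)*324 + 94 = -179*324 + 94 = -57996 + 94 = -57902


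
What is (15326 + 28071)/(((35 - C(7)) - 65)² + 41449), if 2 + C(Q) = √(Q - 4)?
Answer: 458228923/445967572 - 303779*√3/222983786 ≈ 1.0251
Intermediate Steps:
C(Q) = -2 + √(-4 + Q) (C(Q) = -2 + √(Q - 4) = -2 + √(-4 + Q))
(15326 + 28071)/(((35 - C(7)) - 65)² + 41449) = (15326 + 28071)/(((35 - (-2 + √(-4 + 7))) - 65)² + 41449) = 43397/(((35 - (-2 + √3)) - 65)² + 41449) = 43397/(((35 + (2 - √3)) - 65)² + 41449) = 43397/(((37 - √3) - 65)² + 41449) = 43397/((-28 - √3)² + 41449) = 43397/(41449 + (-28 - √3)²)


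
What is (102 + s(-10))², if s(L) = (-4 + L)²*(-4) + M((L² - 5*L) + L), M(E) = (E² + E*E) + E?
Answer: 1494440964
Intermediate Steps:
M(E) = E + 2*E² (M(E) = (E² + E²) + E = 2*E² + E = E + 2*E²)
s(L) = -4*(-4 + L)² + (L² - 4*L)*(1 - 8*L + 2*L²) (s(L) = (-4 + L)²*(-4) + ((L² - 5*L) + L)*(1 + 2*((L² - 5*L) + L)) = -4*(-4 + L)² + (L² - 4*L)*(1 + 2*(L² - 4*L)) = -4*(-4 + L)² + (L² - 4*L)*(1 + (-8*L + 2*L²)) = -4*(-4 + L)² + (L² - 4*L)*(1 - 8*L + 2*L²))
(102 + s(-10))² = (102 + (-4 - 10)*(16 - 4*(-10) - 10*(1 + 2*(-10)*(-4 - 10))))² = (102 - 14*(16 + 40 - 10*(1 + 2*(-10)*(-14))))² = (102 - 14*(16 + 40 - 10*(1 + 280)))² = (102 - 14*(16 + 40 - 10*281))² = (102 - 14*(16 + 40 - 2810))² = (102 - 14*(-2754))² = (102 + 38556)² = 38658² = 1494440964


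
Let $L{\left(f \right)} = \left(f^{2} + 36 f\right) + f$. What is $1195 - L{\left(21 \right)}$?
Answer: $-23$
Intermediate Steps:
$L{\left(f \right)} = f^{2} + 37 f$
$1195 - L{\left(21 \right)} = 1195 - 21 \left(37 + 21\right) = 1195 - 21 \cdot 58 = 1195 - 1218 = -23$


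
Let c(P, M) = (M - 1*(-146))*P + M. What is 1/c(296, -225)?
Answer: -1/23609 ≈ -4.2357e-5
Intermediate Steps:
c(P, M) = M + P*(146 + M) (c(P, M) = (M + 146)*P + M = (146 + M)*P + M = P*(146 + M) + M = M + P*(146 + M))
1/c(296, -225) = 1/(-225 + 146*296 - 225*296) = 1/(-225 + 43216 - 66600) = 1/(-23609) = -1/23609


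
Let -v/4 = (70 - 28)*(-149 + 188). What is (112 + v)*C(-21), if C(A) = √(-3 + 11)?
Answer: -12880*√2 ≈ -18215.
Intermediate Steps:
v = -6552 (v = -4*(70 - 28)*(-149 + 188) = -168*39 = -4*1638 = -6552)
C(A) = 2*√2 (C(A) = √8 = 2*√2)
(112 + v)*C(-21) = (112 - 6552)*(2*√2) = -12880*√2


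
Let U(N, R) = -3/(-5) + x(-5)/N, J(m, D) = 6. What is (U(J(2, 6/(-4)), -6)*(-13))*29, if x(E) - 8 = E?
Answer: -4147/10 ≈ -414.70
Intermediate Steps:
x(E) = 8 + E
U(N, R) = 3/5 + 3/N (U(N, R) = -3/(-5) + (8 - 5)/N = -3*(-1/5) + 3/N = 3/5 + 3/N)
(U(J(2, 6/(-4)), -6)*(-13))*29 = ((3/5 + 3/6)*(-13))*29 = ((3/5 + 3*(1/6))*(-13))*29 = ((3/5 + 1/2)*(-13))*29 = ((11/10)*(-13))*29 = -143/10*29 = -4147/10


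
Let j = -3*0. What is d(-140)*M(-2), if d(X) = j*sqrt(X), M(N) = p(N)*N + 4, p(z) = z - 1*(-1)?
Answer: 0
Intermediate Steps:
p(z) = 1 + z (p(z) = z + 1 = 1 + z)
M(N) = 4 + N*(1 + N) (M(N) = (1 + N)*N + 4 = N*(1 + N) + 4 = 4 + N*(1 + N))
j = 0
d(X) = 0 (d(X) = 0*sqrt(X) = 0)
d(-140)*M(-2) = 0*(4 - 2*(1 - 2)) = 0*(4 - 2*(-1)) = 0*(4 + 2) = 0*6 = 0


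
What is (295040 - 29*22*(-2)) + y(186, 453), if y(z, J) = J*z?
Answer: 380574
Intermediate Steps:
(295040 - 29*22*(-2)) + y(186, 453) = (295040 - 29*22*(-2)) + 453*186 = (295040 - 638*(-2)) + 84258 = (295040 + 1276) + 84258 = 296316 + 84258 = 380574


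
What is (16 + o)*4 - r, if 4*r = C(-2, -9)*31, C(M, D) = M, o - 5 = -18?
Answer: 55/2 ≈ 27.500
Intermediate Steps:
o = -13 (o = 5 - 18 = -13)
r = -31/2 (r = (-2*31)/4 = (1/4)*(-62) = -31/2 ≈ -15.500)
(16 + o)*4 - r = (16 - 13)*4 - 1*(-31/2) = 3*4 + 31/2 = 12 + 31/2 = 55/2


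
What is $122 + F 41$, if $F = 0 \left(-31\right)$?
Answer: $122$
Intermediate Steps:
$F = 0$
$122 + F 41 = 122 + 0 \cdot 41 = 122 + 0 = 122$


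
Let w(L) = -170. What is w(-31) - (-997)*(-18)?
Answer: -18116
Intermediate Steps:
w(-31) - (-997)*(-18) = -170 - (-997)*(-18) = -170 - 1*17946 = -170 - 17946 = -18116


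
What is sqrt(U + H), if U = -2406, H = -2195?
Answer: I*sqrt(4601) ≈ 67.831*I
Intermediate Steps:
sqrt(U + H) = sqrt(-2406 - 2195) = sqrt(-4601) = I*sqrt(4601)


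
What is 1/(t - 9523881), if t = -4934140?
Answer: -1/14458021 ≈ -6.9166e-8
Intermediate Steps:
1/(t - 9523881) = 1/(-4934140 - 9523881) = 1/(-14458021) = -1/14458021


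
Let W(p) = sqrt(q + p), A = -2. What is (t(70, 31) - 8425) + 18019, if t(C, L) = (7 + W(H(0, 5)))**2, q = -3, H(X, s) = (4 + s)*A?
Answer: 9622 + 14*I*sqrt(21) ≈ 9622.0 + 64.156*I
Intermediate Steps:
H(X, s) = -8 - 2*s (H(X, s) = (4 + s)*(-2) = -8 - 2*s)
W(p) = sqrt(-3 + p)
t(C, L) = (7 + I*sqrt(21))**2 (t(C, L) = (7 + sqrt(-3 + (-8 - 2*5)))**2 = (7 + sqrt(-3 + (-8 - 10)))**2 = (7 + sqrt(-3 - 18))**2 = (7 + sqrt(-21))**2 = (7 + I*sqrt(21))**2)
(t(70, 31) - 8425) + 18019 = ((7 + I*sqrt(21))**2 - 8425) + 18019 = (-8425 + (7 + I*sqrt(21))**2) + 18019 = 9594 + (7 + I*sqrt(21))**2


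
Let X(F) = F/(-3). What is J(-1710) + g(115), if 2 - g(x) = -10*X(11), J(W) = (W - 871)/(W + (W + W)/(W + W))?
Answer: -169993/5127 ≈ -33.156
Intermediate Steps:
J(W) = (-871 + W)/(1 + W) (J(W) = (-871 + W)/(W + (2*W)/((2*W))) = (-871 + W)/(W + (2*W)*(1/(2*W))) = (-871 + W)/(W + 1) = (-871 + W)/(1 + W))
X(F) = -F/3 (X(F) = F*(-1/3) = -F/3)
g(x) = -104/3 (g(x) = 2 - (-10)*(-1/3*11) = 2 - (-10)*(-11)/3 = 2 - 1*110/3 = 2 - 110/3 = -104/3)
J(-1710) + g(115) = (-871 - 1710)/(1 - 1710) - 104/3 = -2581/(-1709) - 104/3 = -1/1709*(-2581) - 104/3 = 2581/1709 - 104/3 = -169993/5127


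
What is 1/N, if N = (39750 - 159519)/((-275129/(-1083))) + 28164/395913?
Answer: -36309049259/17115352667965 ≈ -0.0021214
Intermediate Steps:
N = -17115352667965/36309049259 (N = -119769/((-275129*(-1/1083))) + 28164*(1/395913) = -119769/275129/1083 + 9388/131971 = -119769*1083/275129 + 9388/131971 = -129709827/275129 + 9388/131971 = -17115352667965/36309049259 ≈ -471.38)
1/N = 1/(-17115352667965/36309049259) = -36309049259/17115352667965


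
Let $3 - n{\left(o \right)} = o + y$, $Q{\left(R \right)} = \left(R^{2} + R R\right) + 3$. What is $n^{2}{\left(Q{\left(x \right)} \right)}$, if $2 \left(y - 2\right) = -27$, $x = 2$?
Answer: $\frac{49}{4} \approx 12.25$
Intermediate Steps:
$Q{\left(R \right)} = 3 + 2 R^{2}$ ($Q{\left(R \right)} = \left(R^{2} + R^{2}\right) + 3 = 2 R^{2} + 3 = 3 + 2 R^{2}$)
$y = - \frac{23}{2}$ ($y = 2 + \frac{1}{2} \left(-27\right) = 2 - \frac{27}{2} = - \frac{23}{2} \approx -11.5$)
$n{\left(o \right)} = \frac{29}{2} - o$ ($n{\left(o \right)} = 3 - \left(o - \frac{23}{2}\right) = 3 - \left(- \frac{23}{2} + o\right) = \frac{29}{2} - o$)
$n^{2}{\left(Q{\left(x \right)} \right)} = \left(\frac{29}{2} - \left(3 + 2 \cdot 2^{2}\right)\right)^{2} = \left(\frac{29}{2} - \left(3 + 2 \cdot 4\right)\right)^{2} = \left(\frac{29}{2} - \left(3 + 8\right)\right)^{2} = \left(\frac{29}{2} - 11\right)^{2} = \left(\frac{7}{2}\right)^{2} = \frac{49}{4}$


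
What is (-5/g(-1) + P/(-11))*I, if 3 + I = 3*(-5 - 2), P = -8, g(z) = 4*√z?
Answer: -192/11 - 30*I ≈ -17.455 - 30.0*I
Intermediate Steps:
I = -24 (I = -3 + 3*(-5 - 2) = -3 + 3*(-7) = -3 - 21 = -24)
(-5/g(-1) + P/(-11))*I = (-5*(-I/4) - 8/(-11))*(-24) = (-5*(-I/4) - 8*(-1/11))*(-24) = (-(-5)*I/4 + 8/11)*(-24) = (5*I/4 + 8/11)*(-24) = (8/11 + 5*I/4)*(-24) = -192/11 - 30*I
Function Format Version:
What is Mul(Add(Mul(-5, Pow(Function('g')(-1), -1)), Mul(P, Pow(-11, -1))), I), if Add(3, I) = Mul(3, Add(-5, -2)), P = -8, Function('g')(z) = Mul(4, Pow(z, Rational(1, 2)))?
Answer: Add(Rational(-192, 11), Mul(-30, I)) ≈ Add(-17.455, Mul(-30.000, I))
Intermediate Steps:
I = -24 (I = Add(-3, Mul(3, Add(-5, -2))) = Add(-3, Mul(3, -7)) = Add(-3, -21) = -24)
Mul(Add(Mul(-5, Pow(Function('g')(-1), -1)), Mul(P, Pow(-11, -1))), I) = Mul(Add(Mul(-5, Pow(Mul(4, Pow(-1, Rational(1, 2))), -1)), Mul(-8, Pow(-11, -1))), -24) = Mul(Add(Mul(-5, Pow(Mul(4, I), -1)), Mul(-8, Rational(-1, 11))), -24) = Mul(Add(Mul(-5, Mul(Rational(-1, 4), I)), Rational(8, 11)), -24) = Mul(Add(Mul(Rational(5, 4), I), Rational(8, 11)), -24) = Mul(Add(Rational(8, 11), Mul(Rational(5, 4), I)), -24) = Add(Rational(-192, 11), Mul(-30, I))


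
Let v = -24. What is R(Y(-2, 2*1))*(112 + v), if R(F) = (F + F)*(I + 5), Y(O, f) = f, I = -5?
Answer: 0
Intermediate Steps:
R(F) = 0 (R(F) = (F + F)*(-5 + 5) = (2*F)*0 = 0)
R(Y(-2, 2*1))*(112 + v) = 0*(112 - 24) = 0*88 = 0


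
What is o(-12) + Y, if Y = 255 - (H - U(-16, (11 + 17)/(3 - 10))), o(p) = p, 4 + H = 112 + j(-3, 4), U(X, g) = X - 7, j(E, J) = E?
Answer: 115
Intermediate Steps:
U(X, g) = -7 + X
H = 105 (H = -4 + (112 - 3) = -4 + 109 = 105)
Y = 127 (Y = 255 - (105 - (-7 - 16)) = 255 - (105 - 1*(-23)) = 255 - (105 + 23) = 255 - 1*128 = 255 - 128 = 127)
o(-12) + Y = -12 + 127 = 115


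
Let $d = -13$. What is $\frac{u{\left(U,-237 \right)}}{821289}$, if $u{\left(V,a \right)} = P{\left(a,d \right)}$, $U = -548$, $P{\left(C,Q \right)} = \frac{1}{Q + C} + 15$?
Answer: $\frac{3749}{205322250} \approx 1.8259 \cdot 10^{-5}$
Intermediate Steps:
$P{\left(C,Q \right)} = 15 + \frac{1}{C + Q}$ ($P{\left(C,Q \right)} = \frac{1}{C + Q} + 15 = 15 + \frac{1}{C + Q}$)
$u{\left(V,a \right)} = \frac{-194 + 15 a}{-13 + a}$ ($u{\left(V,a \right)} = \frac{1 + 15 a + 15 \left(-13\right)}{a - 13} = \frac{1 + 15 a - 195}{-13 + a} = \frac{-194 + 15 a}{-13 + a}$)
$\frac{u{\left(U,-237 \right)}}{821289} = \frac{\frac{1}{-13 - 237} \left(-194 + 15 \left(-237\right)\right)}{821289} = \frac{-194 - 3555}{-250} \cdot \frac{1}{821289} = \left(- \frac{1}{250}\right) \left(-3749\right) \frac{1}{821289} = \frac{3749}{250} \cdot \frac{1}{821289} = \frac{3749}{205322250}$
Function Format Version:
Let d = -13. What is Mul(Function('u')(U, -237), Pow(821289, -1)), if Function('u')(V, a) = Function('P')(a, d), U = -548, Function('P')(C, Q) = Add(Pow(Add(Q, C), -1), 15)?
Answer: Rational(3749, 205322250) ≈ 1.8259e-5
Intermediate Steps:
Function('P')(C, Q) = Add(15, Pow(Add(C, Q), -1)) (Function('P')(C, Q) = Add(Pow(Add(C, Q), -1), 15) = Add(15, Pow(Add(C, Q), -1)))
Function('u')(V, a) = Mul(Pow(Add(-13, a), -1), Add(-194, Mul(15, a))) (Function('u')(V, a) = Mul(Pow(Add(a, -13), -1), Add(1, Mul(15, a), Mul(15, -13))) = Mul(Pow(Add(-13, a), -1), Add(1, Mul(15, a), -195)) = Mul(Pow(Add(-13, a), -1), Add(-194, Mul(15, a))))
Mul(Function('u')(U, -237), Pow(821289, -1)) = Mul(Mul(Pow(Add(-13, -237), -1), Add(-194, Mul(15, -237))), Pow(821289, -1)) = Mul(Mul(Pow(-250, -1), Add(-194, -3555)), Rational(1, 821289)) = Mul(Mul(Rational(-1, 250), -3749), Rational(1, 821289)) = Mul(Rational(3749, 250), Rational(1, 821289)) = Rational(3749, 205322250)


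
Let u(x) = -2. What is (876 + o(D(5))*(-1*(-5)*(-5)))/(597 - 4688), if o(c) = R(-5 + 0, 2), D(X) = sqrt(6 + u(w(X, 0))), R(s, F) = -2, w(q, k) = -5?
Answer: -926/4091 ≈ -0.22635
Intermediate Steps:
D(X) = 2 (D(X) = sqrt(6 - 2) = sqrt(4) = 2)
o(c) = -2
(876 + o(D(5))*(-1*(-5)*(-5)))/(597 - 4688) = (876 - 2*(-1*(-5))*(-5))/(597 - 4688) = (876 - 10*(-5))/(-4091) = (876 - 2*(-25))*(-1/4091) = (876 + 50)*(-1/4091) = 926*(-1/4091) = -926/4091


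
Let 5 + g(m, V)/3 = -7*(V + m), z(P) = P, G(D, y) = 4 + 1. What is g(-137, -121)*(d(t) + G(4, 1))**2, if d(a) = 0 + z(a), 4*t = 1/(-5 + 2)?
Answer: 6269281/48 ≈ 1.3061e+5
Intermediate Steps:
G(D, y) = 5
g(m, V) = -15 - 21*V - 21*m (g(m, V) = -15 + 3*(-7*(V + m)) = -15 + 3*(-7*V - 7*m) = -15 + (-21*V - 21*m) = -15 - 21*V - 21*m)
t = -1/12 (t = 1/(4*(-5 + 2)) = (1/4)/(-3) = (1/4)*(-1/3) = -1/12 ≈ -0.083333)
d(a) = a (d(a) = 0 + a = a)
g(-137, -121)*(d(t) + G(4, 1))**2 = (-15 - 21*(-121) - 21*(-137))*(-1/12 + 5)**2 = (-15 + 2541 + 2877)*(59/12)**2 = 5403*(3481/144) = 6269281/48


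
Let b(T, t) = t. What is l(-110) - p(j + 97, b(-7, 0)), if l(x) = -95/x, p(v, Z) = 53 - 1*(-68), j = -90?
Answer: -2643/22 ≈ -120.14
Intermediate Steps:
p(v, Z) = 121 (p(v, Z) = 53 + 68 = 121)
l(-110) - p(j + 97, b(-7, 0)) = -95/(-110) - 1*121 = -95*(-1/110) - 121 = 19/22 - 121 = -2643/22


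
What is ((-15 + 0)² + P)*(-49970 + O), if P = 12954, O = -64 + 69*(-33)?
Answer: -689406669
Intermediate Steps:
O = -2341 (O = -64 - 2277 = -2341)
((-15 + 0)² + P)*(-49970 + O) = ((-15 + 0)² + 12954)*(-49970 - 2341) = ((-15)² + 12954)*(-52311) = (225 + 12954)*(-52311) = 13179*(-52311) = -689406669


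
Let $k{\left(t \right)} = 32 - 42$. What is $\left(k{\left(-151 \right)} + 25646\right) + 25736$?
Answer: $51372$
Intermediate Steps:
$k{\left(t \right)} = -10$
$\left(k{\left(-151 \right)} + 25646\right) + 25736 = \left(-10 + 25646\right) + 25736 = 25636 + 25736 = 51372$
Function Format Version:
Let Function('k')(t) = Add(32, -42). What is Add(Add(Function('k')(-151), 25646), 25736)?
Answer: 51372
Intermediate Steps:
Function('k')(t) = -10
Add(Add(Function('k')(-151), 25646), 25736) = Add(Add(-10, 25646), 25736) = Add(25636, 25736) = 51372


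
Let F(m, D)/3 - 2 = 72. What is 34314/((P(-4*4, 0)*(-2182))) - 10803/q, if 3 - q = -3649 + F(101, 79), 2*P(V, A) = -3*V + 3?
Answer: -239595581/63616210 ≈ -3.7663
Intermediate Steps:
F(m, D) = 222 (F(m, D) = 6 + 3*72 = 6 + 216 = 222)
P(V, A) = 3/2 - 3*V/2 (P(V, A) = (-3*V + 3)/2 = (3 - 3*V)/2 = 3/2 - 3*V/2)
q = 3430 (q = 3 - (-3649 + 222) = 3 - 1*(-3427) = 3 + 3427 = 3430)
34314/((P(-4*4, 0)*(-2182))) - 10803/q = 34314/(((3/2 - (-6)*4)*(-2182))) - 10803/3430 = 34314/(((3/2 - 3/2*(-16))*(-2182))) - 10803*1/3430 = 34314/(((3/2 + 24)*(-2182))) - 10803/3430 = 34314/(((51/2)*(-2182))) - 10803/3430 = 34314/(-55641) - 10803/3430 = 34314*(-1/55641) - 10803/3430 = -11438/18547 - 10803/3430 = -239595581/63616210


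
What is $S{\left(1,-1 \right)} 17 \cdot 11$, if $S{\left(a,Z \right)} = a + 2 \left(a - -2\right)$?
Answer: $1309$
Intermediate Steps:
$S{\left(a,Z \right)} = 4 + 3 a$ ($S{\left(a,Z \right)} = a + 2 \left(a + 2\right) = a + 2 \left(2 + a\right) = a + \left(4 + 2 a\right) = 4 + 3 a$)
$S{\left(1,-1 \right)} 17 \cdot 11 = \left(4 + 3 \cdot 1\right) 17 \cdot 11 = \left(4 + 3\right) 17 \cdot 11 = 7 \cdot 17 \cdot 11 = 119 \cdot 11 = 1309$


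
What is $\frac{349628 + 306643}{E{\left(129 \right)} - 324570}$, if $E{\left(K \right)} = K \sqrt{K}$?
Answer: $- \frac{23667319830}{11704837579} - \frac{9406551 \sqrt{129}}{11704837579} \approx -2.0311$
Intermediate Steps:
$E{\left(K \right)} = K^{\frac{3}{2}}$
$\frac{349628 + 306643}{E{\left(129 \right)} - 324570} = \frac{349628 + 306643}{129^{\frac{3}{2}} - 324570} = \frac{656271}{129 \sqrt{129} - 324570} = \frac{656271}{-324570 + 129 \sqrt{129}}$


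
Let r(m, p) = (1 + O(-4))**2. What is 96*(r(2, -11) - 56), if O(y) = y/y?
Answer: -4992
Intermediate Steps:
O(y) = 1
r(m, p) = 4 (r(m, p) = (1 + 1)**2 = 2**2 = 4)
96*(r(2, -11) - 56) = 96*(4 - 56) = 96*(-52) = -4992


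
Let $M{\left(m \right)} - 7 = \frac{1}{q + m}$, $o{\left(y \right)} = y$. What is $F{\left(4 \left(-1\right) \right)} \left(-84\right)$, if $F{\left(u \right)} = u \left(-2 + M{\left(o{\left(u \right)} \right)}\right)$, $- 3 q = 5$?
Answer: $\frac{27552}{17} \approx 1620.7$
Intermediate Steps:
$q = - \frac{5}{3}$ ($q = \left(- \frac{1}{3}\right) 5 = - \frac{5}{3} \approx -1.6667$)
$M{\left(m \right)} = 7 + \frac{1}{- \frac{5}{3} + m}$
$F{\left(u \right)} = u \left(-2 + \frac{-32 + 21 u}{-5 + 3 u}\right)$
$F{\left(4 \left(-1\right) \right)} \left(-84\right) = \frac{4 \left(-1\right) \left(-22 + 15 \cdot 4 \left(-1\right)\right)}{-5 + 3 \cdot 4 \left(-1\right)} \left(-84\right) = - \frac{4 \left(-22 + 15 \left(-4\right)\right)}{-5 + 3 \left(-4\right)} \left(-84\right) = - \frac{4 \left(-22 - 60\right)}{-5 - 12} \left(-84\right) = \left(-4\right) \frac{1}{-17} \left(-82\right) \left(-84\right) = \left(-4\right) \left(- \frac{1}{17}\right) \left(-82\right) \left(-84\right) = \left(- \frac{328}{17}\right) \left(-84\right) = \frac{27552}{17}$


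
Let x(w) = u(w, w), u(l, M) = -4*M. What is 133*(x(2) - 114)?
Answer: -16226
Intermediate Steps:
x(w) = -4*w
133*(x(2) - 114) = 133*(-4*2 - 114) = 133*(-8 - 114) = 133*(-122) = -16226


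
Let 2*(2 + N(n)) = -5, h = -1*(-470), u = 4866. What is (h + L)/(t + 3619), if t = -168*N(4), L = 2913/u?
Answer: 763311/7096250 ≈ 0.10757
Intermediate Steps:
h = 470
N(n) = -9/2 (N(n) = -2 + (1/2)*(-5) = -2 - 5/2 = -9/2)
L = 971/1622 (L = 2913/4866 = 2913*(1/4866) = 971/1622 ≈ 0.59864)
t = 756 (t = -168*(-9/2) = 756)
(h + L)/(t + 3619) = (470 + 971/1622)/(756 + 3619) = (763311/1622)/4375 = (763311/1622)*(1/4375) = 763311/7096250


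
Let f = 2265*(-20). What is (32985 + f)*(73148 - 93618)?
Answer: 252088050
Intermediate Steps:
f = -45300
(32985 + f)*(73148 - 93618) = (32985 - 45300)*(73148 - 93618) = -12315*(-20470) = 252088050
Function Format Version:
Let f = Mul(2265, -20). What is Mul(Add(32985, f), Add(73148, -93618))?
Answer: 252088050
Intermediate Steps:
f = -45300
Mul(Add(32985, f), Add(73148, -93618)) = Mul(Add(32985, -45300), Add(73148, -93618)) = Mul(-12315, -20470) = 252088050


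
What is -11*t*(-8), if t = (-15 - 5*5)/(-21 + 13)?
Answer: 440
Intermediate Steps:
t = 5 (t = (-15 - 25)/(-8) = -40*(-⅛) = 5)
-11*t*(-8) = -11*5*(-8) = -55*(-8) = 440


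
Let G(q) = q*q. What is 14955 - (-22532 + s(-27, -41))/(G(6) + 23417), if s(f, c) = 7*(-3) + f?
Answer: 350762195/23453 ≈ 14956.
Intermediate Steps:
s(f, c) = -21 + f
G(q) = q²
14955 - (-22532 + s(-27, -41))/(G(6) + 23417) = 14955 - (-22532 + (-21 - 27))/(6² + 23417) = 14955 - (-22532 - 48)/(36 + 23417) = 14955 - (-22580)/23453 = 14955 - 1*(-22580/23453) = 14955 + 22580/23453 = 350762195/23453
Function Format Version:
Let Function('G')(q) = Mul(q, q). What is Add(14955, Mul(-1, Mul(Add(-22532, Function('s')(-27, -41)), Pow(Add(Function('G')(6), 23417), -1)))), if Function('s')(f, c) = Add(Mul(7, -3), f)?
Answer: Rational(350762195, 23453) ≈ 14956.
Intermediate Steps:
Function('s')(f, c) = Add(-21, f)
Function('G')(q) = Pow(q, 2)
Add(14955, Mul(-1, Mul(Add(-22532, Function('s')(-27, -41)), Pow(Add(Function('G')(6), 23417), -1)))) = Add(14955, Mul(-1, Mul(Add(-22532, Add(-21, -27)), Pow(Add(Pow(6, 2), 23417), -1)))) = Add(14955, Mul(-1, Mul(Add(-22532, -48), Pow(Add(36, 23417), -1)))) = Add(14955, Mul(-1, Mul(-22580, Pow(23453, -1)))) = Add(14955, Mul(-1, Mul(-22580, Rational(1, 23453)))) = Add(14955, Mul(-1, Rational(-22580, 23453))) = Add(14955, Rational(22580, 23453)) = Rational(350762195, 23453)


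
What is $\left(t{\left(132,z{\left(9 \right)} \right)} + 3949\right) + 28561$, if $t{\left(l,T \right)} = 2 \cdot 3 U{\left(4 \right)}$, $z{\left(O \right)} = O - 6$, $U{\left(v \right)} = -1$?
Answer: $32504$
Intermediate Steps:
$z{\left(O \right)} = -6 + O$ ($z{\left(O \right)} = O - 6 = -6 + O$)
$t{\left(l,T \right)} = -6$ ($t{\left(l,T \right)} = 2 \cdot 3 \left(-1\right) = 6 \left(-1\right) = -6$)
$\left(t{\left(132,z{\left(9 \right)} \right)} + 3949\right) + 28561 = \left(-6 + 3949\right) + 28561 = 3943 + 28561 = 32504$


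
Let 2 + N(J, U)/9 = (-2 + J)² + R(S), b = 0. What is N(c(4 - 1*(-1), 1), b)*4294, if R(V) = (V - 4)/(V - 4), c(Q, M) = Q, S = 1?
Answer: 309168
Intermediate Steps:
R(V) = 1 (R(V) = (-4 + V)/(-4 + V) = 1)
N(J, U) = -9 + 9*(-2 + J)² (N(J, U) = -18 + 9*((-2 + J)² + 1) = -18 + 9*(1 + (-2 + J)²) = -18 + (9 + 9*(-2 + J)²) = -9 + 9*(-2 + J)²)
N(c(4 - 1*(-1), 1), b)*4294 = (-9 + 9*(-2 + (4 - 1*(-1)))²)*4294 = (-9 + 9*(-2 + (4 + 1))²)*4294 = (-9 + 9*(-2 + 5)²)*4294 = (-9 + 9*3²)*4294 = (-9 + 9*9)*4294 = (-9 + 81)*4294 = 72*4294 = 309168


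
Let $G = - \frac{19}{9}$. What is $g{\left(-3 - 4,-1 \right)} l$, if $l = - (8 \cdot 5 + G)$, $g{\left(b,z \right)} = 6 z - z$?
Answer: $\frac{1705}{9} \approx 189.44$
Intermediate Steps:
$G = - \frac{19}{9}$ ($G = \left(-19\right) \frac{1}{9} = - \frac{19}{9} \approx -2.1111$)
$g{\left(b,z \right)} = 5 z$
$l = - \frac{341}{9}$ ($l = - (8 \cdot 5 - \frac{19}{9}) = - (40 - \frac{19}{9}) = \left(-1\right) \frac{341}{9} = - \frac{341}{9} \approx -37.889$)
$g{\left(-3 - 4,-1 \right)} l = 5 \left(-1\right) \left(- \frac{341}{9}\right) = \left(-5\right) \left(- \frac{341}{9}\right) = \frac{1705}{9}$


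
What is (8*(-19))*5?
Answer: -760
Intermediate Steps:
(8*(-19))*5 = -152*5 = -760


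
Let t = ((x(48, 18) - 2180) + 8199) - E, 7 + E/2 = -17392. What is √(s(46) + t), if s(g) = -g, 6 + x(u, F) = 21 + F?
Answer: 202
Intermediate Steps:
E = -34798 (E = -14 + 2*(-17392) = -14 - 34784 = -34798)
x(u, F) = 15 + F (x(u, F) = -6 + (21 + F) = 15 + F)
t = 40850 (t = (((15 + 18) - 2180) + 8199) - 1*(-34798) = ((33 - 2180) + 8199) + 34798 = (-2147 + 8199) + 34798 = 6052 + 34798 = 40850)
√(s(46) + t) = √(-1*46 + 40850) = √(-46 + 40850) = √40804 = 202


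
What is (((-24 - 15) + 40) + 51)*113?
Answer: 5876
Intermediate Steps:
(((-24 - 15) + 40) + 51)*113 = ((-39 + 40) + 51)*113 = (1 + 51)*113 = 52*113 = 5876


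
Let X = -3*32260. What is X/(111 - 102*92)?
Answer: 32260/3091 ≈ 10.437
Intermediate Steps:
X = -96780
X/(111 - 102*92) = -96780/(111 - 102*92) = -96780/(111 - 9384) = -96780/(-9273) = -96780*(-1/9273) = 32260/3091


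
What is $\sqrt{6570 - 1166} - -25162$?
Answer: $25162 + 2 \sqrt{1351} \approx 25236.0$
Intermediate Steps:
$\sqrt{6570 - 1166} - -25162 = \sqrt{5404} + 25162 = 2 \sqrt{1351} + 25162 = 25162 + 2 \sqrt{1351}$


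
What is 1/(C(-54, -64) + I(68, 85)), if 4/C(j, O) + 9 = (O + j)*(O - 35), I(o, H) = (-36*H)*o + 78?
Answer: -11673/2428007342 ≈ -4.8076e-6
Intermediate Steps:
I(o, H) = 78 - 36*H*o (I(o, H) = -36*H*o + 78 = 78 - 36*H*o)
C(j, O) = 4/(-9 + (-35 + O)*(O + j)) (C(j, O) = 4/(-9 + (O + j)*(O - 35)) = 4/(-9 + (O + j)*(-35 + O)) = 4/(-9 + (-35 + O)*(O + j)))
1/(C(-54, -64) + I(68, 85)) = 1/(4/(-9 + (-64)² - 35*(-64) - 35*(-54) - 64*(-54)) + (78 - 36*85*68)) = 1/(4/(-9 + 4096 + 2240 + 1890 + 3456) + (78 - 208080)) = 1/(4/11673 - 208002) = 1/(-2428007342/11673) = -11673/2428007342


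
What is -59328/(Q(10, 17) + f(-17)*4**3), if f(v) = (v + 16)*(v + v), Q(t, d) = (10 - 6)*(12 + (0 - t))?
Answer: -2472/91 ≈ -27.165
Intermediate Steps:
Q(t, d) = 48 - 4*t (Q(t, d) = 4*(12 - t) = 48 - 4*t)
f(v) = 2*v*(16 + v) (f(v) = (16 + v)*(2*v) = 2*v*(16 + v))
-59328/(Q(10, 17) + f(-17)*4**3) = -59328/((48 - 4*10) + (2*(-17)*(16 - 17))*4**3) = -59328/((48 - 40) + (2*(-17)*(-1))*64) = -59328/(8 + 34*64) = -59328/(8 + 2176) = -59328/2184 = -59328*1/2184 = -2472/91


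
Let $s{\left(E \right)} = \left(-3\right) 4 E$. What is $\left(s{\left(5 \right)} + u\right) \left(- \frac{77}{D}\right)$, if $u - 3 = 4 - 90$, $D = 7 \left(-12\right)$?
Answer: $- \frac{1573}{12} \approx -131.08$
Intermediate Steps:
$D = -84$
$u = -83$ ($u = 3 + \left(4 - 90\right) = 3 - 86 = -83$)
$s{\left(E \right)} = - 12 E$
$\left(s{\left(5 \right)} + u\right) \left(- \frac{77}{D}\right) = \left(\left(-12\right) 5 - 83\right) \left(- \frac{77}{-84}\right) = \left(-60 - 83\right) \left(\left(-77\right) \left(- \frac{1}{84}\right)\right) = \left(-143\right) \frac{11}{12} = - \frac{1573}{12}$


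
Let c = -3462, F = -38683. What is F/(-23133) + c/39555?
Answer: 161113291/101669535 ≈ 1.5847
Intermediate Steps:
F/(-23133) + c/39555 = -38683/(-23133) - 3462/39555 = -38683*(-1/23133) - 3462*1/39555 = 38683/23133 - 1154/13185 = 161113291/101669535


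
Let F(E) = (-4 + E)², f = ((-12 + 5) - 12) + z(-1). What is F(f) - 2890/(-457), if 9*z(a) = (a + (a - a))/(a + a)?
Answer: 78886393/148068 ≈ 532.77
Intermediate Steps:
z(a) = 1/18 (z(a) = ((a + (a - a))/(a + a))/9 = ((a + 0)/((2*a)))/9 = (a*(1/(2*a)))/9 = (⅑)*(½) = 1/18)
f = -341/18 (f = ((-12 + 5) - 12) + 1/18 = (-7 - 12) + 1/18 = -19 + 1/18 = -341/18 ≈ -18.944)
F(f) - 2890/(-457) = (-4 - 341/18)² - 2890/(-457) = (-413/18)² - 2890*(-1/457) = 170569/324 + 2890/457 = 78886393/148068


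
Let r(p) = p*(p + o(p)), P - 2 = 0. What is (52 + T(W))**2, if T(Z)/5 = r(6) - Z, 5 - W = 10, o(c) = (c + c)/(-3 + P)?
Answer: 10609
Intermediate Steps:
P = 2 (P = 2 + 0 = 2)
o(c) = -2*c (o(c) = (c + c)/(-3 + 2) = (2*c)/(-1) = (2*c)*(-1) = -2*c)
W = -5 (W = 5 - 1*10 = 5 - 10 = -5)
r(p) = -p**2 (r(p) = p*(p - 2*p) = p*(-p) = -p**2)
T(Z) = -180 - 5*Z (T(Z) = 5*(-1*6**2 - Z) = 5*(-1*36 - Z) = 5*(-36 - Z) = -180 - 5*Z)
(52 + T(W))**2 = (52 + (-180 - 5*(-5)))**2 = (52 + (-180 + 25))**2 = (52 - 155)**2 = (-103)**2 = 10609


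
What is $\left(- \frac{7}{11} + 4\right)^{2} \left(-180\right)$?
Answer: $- \frac{246420}{121} \approx -2036.5$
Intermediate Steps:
$\left(- \frac{7}{11} + 4\right)^{2} \left(-180\right) = \left(\frac{37}{11}\right)^{2} \left(-180\right) = \frac{1369}{121} \left(-180\right) = - \frac{246420}{121}$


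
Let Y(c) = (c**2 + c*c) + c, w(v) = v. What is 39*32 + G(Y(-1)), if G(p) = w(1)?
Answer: 1249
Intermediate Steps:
Y(c) = c + 2*c**2 (Y(c) = (c**2 + c**2) + c = 2*c**2 + c = c + 2*c**2)
G(p) = 1
39*32 + G(Y(-1)) = 39*32 + 1 = 1248 + 1 = 1249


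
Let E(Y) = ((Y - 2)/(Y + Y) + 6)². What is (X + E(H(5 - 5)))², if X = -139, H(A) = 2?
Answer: 10609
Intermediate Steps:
E(Y) = (6 + (-2 + Y)/(2*Y))² (E(Y) = ((-2 + Y)/((2*Y)) + 6)² = ((-2 + Y)*(1/(2*Y)) + 6)² = ((-2 + Y)/(2*Y) + 6)² = (6 + (-2 + Y)/(2*Y))²)
(X + E(H(5 - 5)))² = (-139 + (¼)*(-2 + 13*2)²/2²)² = (-139 + (¼)*(¼)*(-2 + 26)²)² = (-139 + (¼)*(¼)*24²)² = (-139 + (¼)*(¼)*576)² = (-139 + 36)² = (-103)² = 10609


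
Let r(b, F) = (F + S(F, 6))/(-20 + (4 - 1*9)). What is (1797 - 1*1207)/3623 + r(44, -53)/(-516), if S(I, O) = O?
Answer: 7440719/46736700 ≈ 0.15920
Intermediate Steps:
r(b, F) = -6/25 - F/25 (r(b, F) = (F + 6)/(-20 + (4 - 1*9)) = (6 + F)/(-20 + (4 - 9)) = (6 + F)/(-20 - 5) = (6 + F)/(-25) = (6 + F)*(-1/25) = -6/25 - F/25)
(1797 - 1*1207)/3623 + r(44, -53)/(-516) = (1797 - 1*1207)/3623 + (-6/25 - 1/25*(-53))/(-516) = (1797 - 1207)*(1/3623) + (-6/25 + 53/25)*(-1/516) = 590*(1/3623) + (47/25)*(-1/516) = 590/3623 - 47/12900 = 7440719/46736700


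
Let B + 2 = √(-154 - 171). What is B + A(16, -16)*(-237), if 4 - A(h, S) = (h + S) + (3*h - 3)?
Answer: 9715 + 5*I*√13 ≈ 9715.0 + 18.028*I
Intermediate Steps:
A(h, S) = 7 - S - 4*h (A(h, S) = 4 - ((h + S) + (3*h - 3)) = 4 - ((S + h) + (-3 + 3*h)) = 4 - (-3 + S + 4*h) = 4 + (3 - S - 4*h) = 7 - S - 4*h)
B = -2 + 5*I*√13 (B = -2 + √(-154 - 171) = -2 + √(-325) = -2 + 5*I*√13 ≈ -2.0 + 18.028*I)
B + A(16, -16)*(-237) = (-2 + 5*I*√13) + (7 - 1*(-16) - 4*16)*(-237) = (-2 + 5*I*√13) + (7 + 16 - 64)*(-237) = (-2 + 5*I*√13) - 41*(-237) = (-2 + 5*I*√13) + 9717 = 9715 + 5*I*√13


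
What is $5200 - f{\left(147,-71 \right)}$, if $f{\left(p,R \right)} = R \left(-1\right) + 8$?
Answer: $5121$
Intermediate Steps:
$f{\left(p,R \right)} = 8 - R$ ($f{\left(p,R \right)} = - R + 8 = 8 - R$)
$5200 - f{\left(147,-71 \right)} = 5200 - \left(8 - -71\right) = 5200 - \left(8 + 71\right) = 5200 - 79 = 5121$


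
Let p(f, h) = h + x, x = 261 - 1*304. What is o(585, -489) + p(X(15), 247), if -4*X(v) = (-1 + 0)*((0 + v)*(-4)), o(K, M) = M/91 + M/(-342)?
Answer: 2075383/10374 ≈ 200.06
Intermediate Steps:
o(K, M) = 251*M/31122 (o(K, M) = M*(1/91) + M*(-1/342) = M/91 - M/342 = 251*M/31122)
X(v) = -v (X(v) = -(-1 + 0)*(0 + v)*(-4)/4 = -(-1)*v*(-4)/4 = -(-1)*(-4*v)/4 = -v)
x = -43 (x = 261 - 304 = -43)
p(f, h) = -43 + h (p(f, h) = h - 43 = -43 + h)
o(585, -489) + p(X(15), 247) = (251/31122)*(-489) + (-43 + 247) = -40913/10374 + 204 = 2075383/10374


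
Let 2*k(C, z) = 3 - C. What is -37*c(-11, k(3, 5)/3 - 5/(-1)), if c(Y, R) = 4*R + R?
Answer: -925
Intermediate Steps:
k(C, z) = 3/2 - C/2 (k(C, z) = (3 - C)/2 = 3/2 - C/2)
c(Y, R) = 5*R
-37*c(-11, k(3, 5)/3 - 5/(-1)) = -185*((3/2 - 1/2*3)/3 - 5/(-1)) = -185*((3/2 - 3/2)*(1/3) - 5*(-1)) = -185*(0*(1/3) + 5) = -185*(0 + 5) = -185*5 = -37*25 = -925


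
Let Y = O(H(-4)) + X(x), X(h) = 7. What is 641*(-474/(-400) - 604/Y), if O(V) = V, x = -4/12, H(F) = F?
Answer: -76977049/600 ≈ -1.2830e+5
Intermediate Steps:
x = -1/3 (x = -4*1/12 = -1/3 ≈ -0.33333)
Y = 3 (Y = -4 + 7 = 3)
641*(-474/(-400) - 604/Y) = 641*(-474/(-400) - 604/3) = 641*(-474*(-1/400) - 604*1/3) = 641*(237/200 - 604/3) = 641*(-120089/600) = -76977049/600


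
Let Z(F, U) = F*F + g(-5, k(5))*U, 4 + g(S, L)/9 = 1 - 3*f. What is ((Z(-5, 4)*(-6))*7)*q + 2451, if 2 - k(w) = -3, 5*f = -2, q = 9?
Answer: 87477/5 ≈ 17495.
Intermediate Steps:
f = -⅖ (f = (⅕)*(-2) = -⅖ ≈ -0.40000)
k(w) = 5 (k(w) = 2 - 1*(-3) = 2 + 3 = 5)
g(S, L) = -81/5 (g(S, L) = -36 + 9*(1 - 3*(-⅖)) = -36 + 9*(1 + 6/5) = -36 + 9*(11/5) = -36 + 99/5 = -81/5)
Z(F, U) = F² - 81*U/5 (Z(F, U) = F*F - 81*U/5 = F² - 81*U/5)
((Z(-5, 4)*(-6))*7)*q + 2451 = ((((-5)² - 81/5*4)*(-6))*7)*9 + 2451 = (((25 - 324/5)*(-6))*7)*9 + 2451 = (-199/5*(-6)*7)*9 + 2451 = ((1194/5)*7)*9 + 2451 = (8358/5)*9 + 2451 = 75222/5 + 2451 = 87477/5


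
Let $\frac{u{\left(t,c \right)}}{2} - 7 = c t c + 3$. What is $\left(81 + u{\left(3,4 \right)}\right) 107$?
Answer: $21079$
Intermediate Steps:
$u{\left(t,c \right)} = 20 + 2 t c^{2}$ ($u{\left(t,c \right)} = 14 + 2 \left(c t c + 3\right) = 14 + 2 \left(t c^{2} + 3\right) = 14 + 2 \left(3 + t c^{2}\right) = 14 + \left(6 + 2 t c^{2}\right) = 20 + 2 t c^{2}$)
$\left(81 + u{\left(3,4 \right)}\right) 107 = \left(81 + \left(20 + 2 \cdot 3 \cdot 4^{2}\right)\right) 107 = \left(81 + \left(20 + 2 \cdot 3 \cdot 16\right)\right) 107 = \left(81 + \left(20 + 96\right)\right) 107 = \left(81 + 116\right) 107 = 197 \cdot 107 = 21079$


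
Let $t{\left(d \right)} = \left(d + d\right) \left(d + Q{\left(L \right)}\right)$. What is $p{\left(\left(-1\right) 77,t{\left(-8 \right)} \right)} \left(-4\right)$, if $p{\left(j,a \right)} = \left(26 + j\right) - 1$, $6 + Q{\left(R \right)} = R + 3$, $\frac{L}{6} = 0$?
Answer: $208$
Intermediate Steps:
$L = 0$ ($L = 6 \cdot 0 = 0$)
$Q{\left(R \right)} = -3 + R$ ($Q{\left(R \right)} = -6 + \left(R + 3\right) = -6 + \left(3 + R\right) = -3 + R$)
$t{\left(d \right)} = 2 d \left(-3 + d\right)$ ($t{\left(d \right)} = \left(d + d\right) \left(d + \left(-3 + 0\right)\right) = 2 d \left(d - 3\right) = 2 d \left(-3 + d\right)$)
$p{\left(j,a \right)} = 25 + j$
$p{\left(\left(-1\right) 77,t{\left(-8 \right)} \right)} \left(-4\right) = \left(25 - 77\right) \left(-4\right) = \left(-52\right) \left(-4\right) = 208$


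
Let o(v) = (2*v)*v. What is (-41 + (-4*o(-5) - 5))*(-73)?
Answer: 17958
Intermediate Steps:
o(v) = 2*v²
(-41 + (-4*o(-5) - 5))*(-73) = (-41 + (-8*(-5)² - 5))*(-73) = (-41 + (-8*25 - 5))*(-73) = (-41 + (-4*50 - 5))*(-73) = (-41 + (-200 - 5))*(-73) = (-41 - 205)*(-73) = -246*(-73) = 17958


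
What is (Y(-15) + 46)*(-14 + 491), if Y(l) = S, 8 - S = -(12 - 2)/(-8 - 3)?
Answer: 278568/11 ≈ 25324.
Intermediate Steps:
S = 78/11 (S = 8 - (-1)*(12 - 2)/(-8 - 3) = 8 - (-1)*10/(-11) = 8 - (-1)*10*(-1/11) = 8 - (-1)*(-10)/11 = 8 - 1*10/11 = 8 - 10/11 = 78/11 ≈ 7.0909)
Y(l) = 78/11
(Y(-15) + 46)*(-14 + 491) = (78/11 + 46)*(-14 + 491) = (584/11)*477 = 278568/11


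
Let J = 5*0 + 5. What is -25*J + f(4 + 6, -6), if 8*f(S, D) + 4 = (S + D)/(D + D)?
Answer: -3013/24 ≈ -125.54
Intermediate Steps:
f(S, D) = -1/2 + (D + S)/(16*D) (f(S, D) = -1/2 + ((S + D)/(D + D))/8 = -1/2 + ((D + S)/((2*D)))/8 = -1/2 + ((D + S)*(1/(2*D)))/8 = -1/2 + ((D + S)/(2*D))/8 = -1/2 + (D + S)/(16*D))
J = 5 (J = 0 + 5 = 5)
-25*J + f(4 + 6, -6) = -25*5 + (1/16)*((4 + 6) - 7*(-6))/(-6) = -125 + (1/16)*(-1/6)*(10 + 42) = -125 + (1/16)*(-1/6)*52 = -125 - 13/24 = -3013/24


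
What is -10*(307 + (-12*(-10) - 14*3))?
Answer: -3850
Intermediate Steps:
-10*(307 + (-12*(-10) - 14*3)) = -10*(307 + (120 - 42)) = -10*(307 + 78) = -10*385 = -3850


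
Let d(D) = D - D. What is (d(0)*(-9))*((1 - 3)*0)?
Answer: 0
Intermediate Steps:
d(D) = 0
(d(0)*(-9))*((1 - 3)*0) = (0*(-9))*((1 - 3)*0) = 0*(-2*0) = 0*0 = 0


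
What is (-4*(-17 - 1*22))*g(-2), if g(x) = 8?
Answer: 1248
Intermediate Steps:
(-4*(-17 - 1*22))*g(-2) = -4*(-17 - 1*22)*8 = -4*(-17 - 22)*8 = -4*(-39)*8 = 156*8 = 1248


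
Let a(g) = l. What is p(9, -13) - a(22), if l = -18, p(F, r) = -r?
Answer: 31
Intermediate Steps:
a(g) = -18
p(9, -13) - a(22) = -1*(-13) - 1*(-18) = 13 + 18 = 31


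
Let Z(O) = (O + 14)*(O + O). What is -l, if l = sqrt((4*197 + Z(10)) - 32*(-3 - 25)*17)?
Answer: -10*sqrt(165) ≈ -128.45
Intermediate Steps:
Z(O) = 2*O*(14 + O) (Z(O) = (14 + O)*(2*O) = 2*O*(14 + O))
l = 10*sqrt(165) (l = sqrt((4*197 + 2*10*(14 + 10)) - 32*(-3 - 25)*17) = sqrt((788 + 2*10*24) - 32*(-28)*17) = sqrt((788 + 480) + 896*17) = sqrt(1268 + 15232) = sqrt(16500) = 10*sqrt(165) ≈ 128.45)
-l = -10*sqrt(165)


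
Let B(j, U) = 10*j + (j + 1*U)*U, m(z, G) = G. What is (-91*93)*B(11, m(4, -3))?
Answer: -727818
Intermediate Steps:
B(j, U) = 10*j + U*(U + j) (B(j, U) = 10*j + (j + U)*U = 10*j + (U + j)*U = 10*j + U*(U + j))
(-91*93)*B(11, m(4, -3)) = (-91*93)*((-3)² + 10*11 - 3*11) = -8463*(9 + 110 - 33) = -8463*86 = -727818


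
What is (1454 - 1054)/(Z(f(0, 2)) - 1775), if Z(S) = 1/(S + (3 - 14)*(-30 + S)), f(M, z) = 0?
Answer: -132000/585749 ≈ -0.22535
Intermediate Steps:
Z(S) = 1/(330 - 10*S) (Z(S) = 1/(S - 11*(-30 + S)) = 1/(S + (330 - 11*S)) = 1/(330 - 10*S))
(1454 - 1054)/(Z(f(0, 2)) - 1775) = (1454 - 1054)/(-1/(-330 + 10*0) - 1775) = 400/(-1/(-330 + 0) - 1775) = 400/(-1/(-330) - 1775) = 400/(-1*(-1/330) - 1775) = 400/(1/330 - 1775) = 400/(-585749/330) = 400*(-330/585749) = -132000/585749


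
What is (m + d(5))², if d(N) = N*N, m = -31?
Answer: 36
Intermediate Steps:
d(N) = N²
(m + d(5))² = (-31 + 5²)² = (-31 + 25)² = (-6)² = 36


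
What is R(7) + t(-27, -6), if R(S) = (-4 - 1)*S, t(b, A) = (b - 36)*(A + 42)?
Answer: -2303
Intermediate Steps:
t(b, A) = (-36 + b)*(42 + A)
R(S) = -5*S
R(7) + t(-27, -6) = -5*7 + (-1512 - 36*(-6) + 42*(-27) - 6*(-27)) = -35 + (-1512 + 216 - 1134 + 162) = -35 - 2268 = -2303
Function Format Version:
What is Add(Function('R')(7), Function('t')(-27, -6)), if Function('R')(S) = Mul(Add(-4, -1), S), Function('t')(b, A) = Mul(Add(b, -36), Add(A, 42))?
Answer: -2303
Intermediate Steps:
Function('t')(b, A) = Mul(Add(-36, b), Add(42, A))
Function('R')(S) = Mul(-5, S)
Add(Function('R')(7), Function('t')(-27, -6)) = Add(Mul(-5, 7), Add(-1512, Mul(-36, -6), Mul(42, -27), Mul(-6, -27))) = Add(-35, Add(-1512, 216, -1134, 162)) = Add(-35, -2268) = -2303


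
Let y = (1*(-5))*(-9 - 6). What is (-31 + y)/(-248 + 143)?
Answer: -44/105 ≈ -0.41905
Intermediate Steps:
y = 75 (y = -5*(-15) = 75)
(-31 + y)/(-248 + 143) = (-31 + 75)/(-248 + 143) = 44/(-105) = 44*(-1/105) = -44/105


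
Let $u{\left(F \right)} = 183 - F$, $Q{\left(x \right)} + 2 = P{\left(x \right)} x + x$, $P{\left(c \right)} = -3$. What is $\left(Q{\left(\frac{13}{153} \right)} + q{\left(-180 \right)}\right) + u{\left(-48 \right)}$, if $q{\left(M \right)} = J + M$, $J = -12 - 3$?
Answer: $\frac{5176}{153} \approx 33.83$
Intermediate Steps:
$J = -15$ ($J = -12 - 3 = -15$)
$q{\left(M \right)} = -15 + M$
$Q{\left(x \right)} = -2 - 2 x$ ($Q{\left(x \right)} = -2 + \left(- 3 x + x\right) = -2 - 2 x$)
$\left(Q{\left(\frac{13}{153} \right)} + q{\left(-180 \right)}\right) + u{\left(-48 \right)} = \left(\left(-2 - 2 \cdot \frac{13}{153}\right) - 195\right) + \left(183 - -48\right) = \left(\left(-2 - 2 \cdot 13 \cdot \frac{1}{153}\right) - 195\right) + \left(183 + 48\right) = \left(\left(-2 - \frac{26}{153}\right) - 195\right) + 231 = \left(- \frac{332}{153} - 195\right) + 231 = - \frac{30167}{153} + 231 = \frac{5176}{153}$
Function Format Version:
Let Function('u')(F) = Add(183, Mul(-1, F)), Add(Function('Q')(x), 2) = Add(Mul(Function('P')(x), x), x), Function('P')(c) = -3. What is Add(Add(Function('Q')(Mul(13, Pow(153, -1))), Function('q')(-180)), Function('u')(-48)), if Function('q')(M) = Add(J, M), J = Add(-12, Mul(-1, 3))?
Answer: Rational(5176, 153) ≈ 33.830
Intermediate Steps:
J = -15 (J = Add(-12, -3) = -15)
Function('q')(M) = Add(-15, M)
Function('Q')(x) = Add(-2, Mul(-2, x)) (Function('Q')(x) = Add(-2, Add(Mul(-3, x), x)) = Add(-2, Mul(-2, x)))
Add(Add(Function('Q')(Mul(13, Pow(153, -1))), Function('q')(-180)), Function('u')(-48)) = Add(Add(Add(-2, Mul(-2, Mul(13, Pow(153, -1)))), Add(-15, -180)), Add(183, Mul(-1, -48))) = Add(Add(Add(-2, Mul(-2, Mul(13, Rational(1, 153)))), -195), Add(183, 48)) = Add(Add(Add(-2, Mul(-2, Rational(13, 153))), -195), 231) = Add(Add(Add(-2, Rational(-26, 153)), -195), 231) = Add(Add(Rational(-332, 153), -195), 231) = Add(Rational(-30167, 153), 231) = Rational(5176, 153)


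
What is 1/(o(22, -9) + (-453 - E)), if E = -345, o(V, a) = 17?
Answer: -1/91 ≈ -0.010989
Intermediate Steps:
1/(o(22, -9) + (-453 - E)) = 1/(17 + (-453 - 1*(-345))) = 1/(17 + (-453 + 345)) = 1/(17 - 108) = 1/(-91) = -1/91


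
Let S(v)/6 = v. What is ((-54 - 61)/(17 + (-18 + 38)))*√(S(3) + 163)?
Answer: -115*√181/37 ≈ -41.815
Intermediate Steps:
S(v) = 6*v
((-54 - 61)/(17 + (-18 + 38)))*√(S(3) + 163) = ((-54 - 61)/(17 + (-18 + 38)))*√(6*3 + 163) = (-115/(17 + 20))*√(18 + 163) = (-115/37)*√181 = (-115*1/37)*√181 = -115*√181/37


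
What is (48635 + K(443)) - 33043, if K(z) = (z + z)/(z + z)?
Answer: 15593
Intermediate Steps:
K(z) = 1 (K(z) = (2*z)/((2*z)) = (2*z)*(1/(2*z)) = 1)
(48635 + K(443)) - 33043 = (48635 + 1) - 33043 = 48636 - 33043 = 15593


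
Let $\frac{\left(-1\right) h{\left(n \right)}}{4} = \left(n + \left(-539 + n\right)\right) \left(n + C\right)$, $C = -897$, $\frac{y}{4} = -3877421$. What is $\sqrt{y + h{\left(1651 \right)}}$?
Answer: $2 i \sqrt{5960723} \approx 4882.9 i$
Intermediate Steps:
$y = -15509684$ ($y = 4 \left(-3877421\right) = -15509684$)
$h{\left(n \right)} = - 4 \left(-897 + n\right) \left(-539 + 2 n\right)$ ($h{\left(n \right)} = - 4 \left(n + \left(-539 + n\right)\right) \left(n - 897\right) = - 4 \left(-539 + 2 n\right) \left(-897 + n\right) = - 4 \left(-897 + n\right) \left(-539 + 2 n\right)$)
$\sqrt{y + h{\left(1651 \right)}} = \sqrt{-15509684 - \left(-13473200 + 21806408\right)} = \sqrt{-15509684 - 8333208} = \sqrt{-23842892} = 2 i \sqrt{5960723}$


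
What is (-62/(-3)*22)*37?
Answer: 50468/3 ≈ 16823.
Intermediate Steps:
(-62/(-3)*22)*37 = (-62*(-⅓)*22)*37 = ((62/3)*22)*37 = (1364/3)*37 = 50468/3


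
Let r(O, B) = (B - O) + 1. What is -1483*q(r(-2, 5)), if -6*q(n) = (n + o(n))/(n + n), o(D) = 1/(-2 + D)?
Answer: 72667/576 ≈ 126.16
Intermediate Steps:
r(O, B) = 1 + B - O
q(n) = -(n + 1/(-2 + n))/(12*n) (q(n) = -(n + 1/(-2 + n))/(6*(n + n)) = -(n + 1/(-2 + n))/(6*(2*n)) = -(n + 1/(-2 + n))*1/(2*n)/6 = -(n + 1/(-2 + n))/(12*n))
-1483*q(r(-2, 5)) = -1483*(-1 - (1 + 5 - 1*(-2))*(-2 + (1 + 5 - 1*(-2))))/(12*(1 + 5 - 1*(-2))*(-2 + (1 + 5 - 1*(-2)))) = -1483*(-1 - (1 + 5 + 2)*(-2 + (1 + 5 + 2)))/(12*(1 + 5 + 2)*(-2 + (1 + 5 + 2))) = -1483*(-1 - 1*8*(-2 + 8))/(12*8*(-2 + 8)) = -1483*(-1 - 1*8*6)/(12*8*6) = -1483*(-1 - 48)/(12*8*6) = -1483*(-49)/(12*8*6) = -1483*(-49/576) = 72667/576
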